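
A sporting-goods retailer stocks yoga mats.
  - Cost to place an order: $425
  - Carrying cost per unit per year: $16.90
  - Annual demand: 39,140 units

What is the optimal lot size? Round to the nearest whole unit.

Q* = √(2·D·S / H) = √(2·39,140·425 / 16.9) = √1,968,579.9 ≈ 1,403.06

1,403 units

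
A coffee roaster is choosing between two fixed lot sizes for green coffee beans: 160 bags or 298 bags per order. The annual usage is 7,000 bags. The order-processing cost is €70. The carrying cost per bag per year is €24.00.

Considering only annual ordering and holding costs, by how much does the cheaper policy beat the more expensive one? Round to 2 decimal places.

Annual cost at Q: ordering D·S/Q plus holding Q·H/2.
TC(160) = (7,000/160)×70 + (160/2)×24 = €4,982.50
TC(298) = (7,000/298)×70 + (298/2)×24 = €5,220.30
Cheaper: Q = 160.  Difference = €237.80

€237.80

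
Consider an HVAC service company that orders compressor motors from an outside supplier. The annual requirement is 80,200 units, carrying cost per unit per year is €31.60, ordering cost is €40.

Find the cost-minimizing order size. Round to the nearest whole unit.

Q* = √(2·D·S / H) = √(2·80,200·40 / 31.6) = √203,038.0 ≈ 450.60

451 units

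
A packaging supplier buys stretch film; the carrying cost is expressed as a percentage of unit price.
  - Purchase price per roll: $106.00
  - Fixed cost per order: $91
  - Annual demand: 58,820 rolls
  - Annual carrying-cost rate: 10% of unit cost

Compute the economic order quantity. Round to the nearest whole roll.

1,005 rolls

H = i·C = 0.1 × $106 = $10.6000 per roll-year
Optimal lot size Q* = (2 × 58,820 × $91 / $10.6)^½ ≈ 1,004.95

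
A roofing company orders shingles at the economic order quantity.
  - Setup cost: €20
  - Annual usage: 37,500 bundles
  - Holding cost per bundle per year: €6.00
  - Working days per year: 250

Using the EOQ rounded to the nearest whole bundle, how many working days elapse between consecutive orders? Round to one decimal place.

3.3 days

Optimal lot size Q* = (2 × 37,500 × €20 / €6)^½ ≈ 500.00 → Q = 500 bundles
Days between orders = 250 / (D/Q) = 250 / 75.000 ≈ 3.333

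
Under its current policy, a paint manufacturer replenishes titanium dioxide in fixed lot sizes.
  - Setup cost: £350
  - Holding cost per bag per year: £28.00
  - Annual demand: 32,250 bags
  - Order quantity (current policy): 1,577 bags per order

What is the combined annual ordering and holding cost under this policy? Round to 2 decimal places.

Ordering: D/Q × S = 32,250/1,577 × £350 = £7,157.58
Holding:  Q/2 × H = 1,577/2 × £28 = £22,078.00
Total = £7,157.58 + £22,078.00 = £29,235.58

£29,235.58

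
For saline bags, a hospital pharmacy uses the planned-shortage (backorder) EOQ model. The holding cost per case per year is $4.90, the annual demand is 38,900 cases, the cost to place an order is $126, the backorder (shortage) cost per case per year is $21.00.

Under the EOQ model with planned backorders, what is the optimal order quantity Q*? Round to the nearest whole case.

1,571 cases

Q* = √(2DS/H) · √((H + b)/b)
   = √(2 × 38,900 × 126 / 4.9) · √((4.9 + 21) / 21)
   = 1,414.416 × 1.1106 ≈ 1,570.79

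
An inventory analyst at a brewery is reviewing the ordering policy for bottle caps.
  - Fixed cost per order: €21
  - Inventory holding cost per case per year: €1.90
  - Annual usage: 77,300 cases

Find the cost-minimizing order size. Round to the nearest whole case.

Optimal lot size Q* = (2 × 77,300 × €21 / €1.9)^½ ≈ 1,307.19

1,307 cases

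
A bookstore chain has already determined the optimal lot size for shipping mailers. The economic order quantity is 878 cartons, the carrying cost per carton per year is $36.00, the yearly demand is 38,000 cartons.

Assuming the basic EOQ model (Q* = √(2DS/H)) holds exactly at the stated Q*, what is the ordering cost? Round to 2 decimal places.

EOQ relation: Q² = 2DS/H, so rearrange for the unknown.
S = Q²H / (2D) = 878² × 36 / (2 × 38,000) = 365.1556

$365.16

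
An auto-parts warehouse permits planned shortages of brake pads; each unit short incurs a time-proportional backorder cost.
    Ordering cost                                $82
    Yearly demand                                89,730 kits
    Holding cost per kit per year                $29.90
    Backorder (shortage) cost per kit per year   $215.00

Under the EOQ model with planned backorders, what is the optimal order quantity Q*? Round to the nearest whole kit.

749 kits

Q* = √(2DS/H) · √((H + b)/b)
   = √(2 × 89,730 × 82 / 29.9) · √((29.9 + 215) / 215)
   = 701.544 × 1.0673 ≈ 748.74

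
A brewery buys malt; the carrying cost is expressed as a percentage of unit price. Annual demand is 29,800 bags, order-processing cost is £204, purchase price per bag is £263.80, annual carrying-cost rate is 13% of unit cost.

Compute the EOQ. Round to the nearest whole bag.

595 bags

H = i·C = 0.13 × £263.8 = £34.2940 per bag-year
Optimal lot size Q* = (2 × 29,800 × £204 / £34.294)^½ ≈ 595.43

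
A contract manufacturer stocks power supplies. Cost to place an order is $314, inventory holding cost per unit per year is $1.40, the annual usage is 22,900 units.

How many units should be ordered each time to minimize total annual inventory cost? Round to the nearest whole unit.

3,205 units

Q* = √(2·D·S / H) = √(2·22,900·314 / 1.4) = √10,272,285.7 ≈ 3,205.04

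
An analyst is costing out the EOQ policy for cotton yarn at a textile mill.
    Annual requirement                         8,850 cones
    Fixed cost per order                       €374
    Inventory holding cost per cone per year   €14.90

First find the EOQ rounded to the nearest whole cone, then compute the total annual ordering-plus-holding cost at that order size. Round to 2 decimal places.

Optimal lot size Q* = (2 × 8,850 × €374 / €14.9)^½ ≈ 666.54 → Q = 667 cones
Annual ordering cost = (D/Q)·S = (8,850/667) × 374 = €4,962.37
Annual holding cost  = (Q/2)·H = (667/2) × 14.9 = €4,969.15
Total = €4,962.37 + €4,969.15 = €9,931.52

€9,931.52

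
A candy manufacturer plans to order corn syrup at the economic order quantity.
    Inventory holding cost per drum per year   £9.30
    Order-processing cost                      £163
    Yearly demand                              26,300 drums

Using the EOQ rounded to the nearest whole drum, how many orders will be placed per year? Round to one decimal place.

27.4 orders per year

Optimal lot size Q* = (2 × 26,300 × £163 / £9.3)^½ ≈ 960.16 → Q = 960
Orders per year = D/Q = 26,300 / 960 = 27.396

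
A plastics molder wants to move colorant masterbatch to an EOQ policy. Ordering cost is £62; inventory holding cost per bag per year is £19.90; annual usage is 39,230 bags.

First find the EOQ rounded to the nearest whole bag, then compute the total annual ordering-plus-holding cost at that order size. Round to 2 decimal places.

£9,838.90

2DS/H = 2·39,230·62/19.9 = 244,448.24
EOQ = √244,448.24 ≈ 494.42 → Q = 494 bags
Ordering: D/Q × S = 39,230/494 × £62 = £4,923.60
Holding:  Q/2 × H = 494/2 × £19.9 = £4,915.30
Total = £4,923.60 + £4,915.30 = £9,838.90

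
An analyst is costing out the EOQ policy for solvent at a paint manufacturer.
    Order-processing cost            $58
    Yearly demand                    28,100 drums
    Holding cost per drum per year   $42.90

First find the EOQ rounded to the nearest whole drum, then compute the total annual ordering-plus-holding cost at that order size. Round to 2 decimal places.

$11,825.27

Q* = √(2·D·S / H) = √(2·28,100·58 / 42.9) = √75,981.4 ≈ 275.65 → Q = 276 drums
Orders/yr = 28,100/276 = 101.812; ordering cost = 101.812 × $58 = $5,905.07
Average inventory = 276/2 = 138; holding cost = 138 × $42.9 = $5,920.20
Total = $5,905.07 + $5,920.20 = $11,825.27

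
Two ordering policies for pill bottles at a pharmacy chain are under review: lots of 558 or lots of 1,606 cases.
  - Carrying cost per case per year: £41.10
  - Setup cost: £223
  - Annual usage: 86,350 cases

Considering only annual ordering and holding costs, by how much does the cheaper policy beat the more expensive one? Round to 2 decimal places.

£982.58

Annual cost at Q: ordering D·S/Q plus holding Q·H/2.
TC(558) = (86,350/558)×223 + (558/2)×41.1 = £45,975.95
TC(1,606) = (86,350/1,606)×223 + (1,606/2)×41.1 = £44,993.37
Lots of 1,606 are cheaper by £982.58.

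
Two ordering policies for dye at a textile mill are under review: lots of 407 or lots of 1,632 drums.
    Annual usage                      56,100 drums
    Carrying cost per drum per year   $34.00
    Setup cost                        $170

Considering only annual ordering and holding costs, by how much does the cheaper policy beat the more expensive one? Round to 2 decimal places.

$3,236.32

For each Q, cost = (D/Q)·S + (Q/2)·H.
TC(407) = (56,100/407)×170 + (407/2)×34 = $30,351.43
TC(1,632) = (56,100/1,632)×170 + (1,632/2)×34 = $33,587.75
|ΔTC| = |$30,351.43 − $33,587.75| = $3,236.32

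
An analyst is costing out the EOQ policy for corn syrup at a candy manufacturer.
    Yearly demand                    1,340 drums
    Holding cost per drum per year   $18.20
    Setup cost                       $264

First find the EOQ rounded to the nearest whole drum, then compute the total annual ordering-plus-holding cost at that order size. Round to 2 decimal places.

$3,588.44

EOQ = √(2DS/H) = √(2 × 1,340 × 264 / 18.2)
    = √(38,874.73) ≈ 197.17 → Q = 197 drums
Ordering: D/Q × S = 1,340/197 × $264 = $1,795.74
Holding:  Q/2 × H = 197/2 × $18.2 = $1,792.70
Total = $1,795.74 + $1,792.70 = $3,588.44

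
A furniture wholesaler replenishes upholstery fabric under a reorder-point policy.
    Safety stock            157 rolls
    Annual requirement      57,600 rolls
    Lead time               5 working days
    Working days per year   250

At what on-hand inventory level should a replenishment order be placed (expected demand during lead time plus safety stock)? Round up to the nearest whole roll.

1,309 rolls

Daily demand d = 57,600 / 250 = 230.400 rolls/day
Demand during lead time = 230.400 × 5 = 1,152.00
Reorder point = 1,152.00 + 157 = 1,309.00 → round up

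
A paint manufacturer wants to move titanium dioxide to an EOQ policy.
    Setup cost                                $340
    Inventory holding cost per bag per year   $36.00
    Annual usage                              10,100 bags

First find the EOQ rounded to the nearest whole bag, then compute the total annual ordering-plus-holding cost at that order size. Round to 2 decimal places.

$15,724.12

Q* = √(2·D·S / H) = √(2·10,100·340 / 36) = √190,777.8 ≈ 436.78 → Q = 437 bags
Orders/yr = 10,100/437 = 23.112; ordering cost = 23.112 × $340 = $7,858.12
Average inventory = 437/2 = 218.5; holding cost = 218.5 × $36 = $7,866.00
Total = $7,858.12 + $7,866.00 = $15,724.12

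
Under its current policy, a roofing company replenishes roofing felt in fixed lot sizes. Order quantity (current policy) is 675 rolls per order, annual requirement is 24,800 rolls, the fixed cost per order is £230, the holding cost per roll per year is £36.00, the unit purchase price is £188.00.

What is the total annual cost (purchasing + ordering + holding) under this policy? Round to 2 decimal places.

Ordering: D/Q × S = 24,800/675 × £230 = £8,450.37
Holding:  Q/2 × H = 675/2 × £36 = £12,150.00
Purchase cost = D·C = 24,800 × 188 = £4,662,400.00
Total = £8,450.37 + £12,150.00 + £4,662,400.00 = £4,683,000.37

£4,683,000.37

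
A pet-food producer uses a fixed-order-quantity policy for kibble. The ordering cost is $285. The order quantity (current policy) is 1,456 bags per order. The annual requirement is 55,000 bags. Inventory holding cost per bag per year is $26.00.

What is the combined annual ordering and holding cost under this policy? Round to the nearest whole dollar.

Orders/yr = 55,000/1,456 = 37.775; ordering cost = 37.775 × $285 = $10,765.80
Average inventory = 1,456/2 = 728; holding cost = 728 × $26 = $18,928.00
Total = $10,765.80 + $18,928.00 = $29,693.80

$29,694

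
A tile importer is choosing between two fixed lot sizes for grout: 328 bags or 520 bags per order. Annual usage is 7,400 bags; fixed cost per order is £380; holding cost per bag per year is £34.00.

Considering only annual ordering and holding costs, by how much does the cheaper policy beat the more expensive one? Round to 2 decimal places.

£98.52

For each Q, cost = (D/Q)·S + (Q/2)·H.
TC(328) = (7,400/328)×380 + (328/2)×34 = £14,149.17
TC(520) = (7,400/520)×380 + (520/2)×34 = £14,247.69
|ΔTC| = |£14,149.17 − £14,247.69| = £98.52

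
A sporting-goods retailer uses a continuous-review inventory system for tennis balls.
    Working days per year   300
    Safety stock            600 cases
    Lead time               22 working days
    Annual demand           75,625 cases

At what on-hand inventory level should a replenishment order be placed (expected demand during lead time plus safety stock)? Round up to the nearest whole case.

Daily demand d = 75,625 / 300 = 252.083 cases/day
Demand during lead time = 252.083 × 22 = 5,545.83
Reorder point = 5,545.83 + 600 = 6,145.83 → round up

6,146 cases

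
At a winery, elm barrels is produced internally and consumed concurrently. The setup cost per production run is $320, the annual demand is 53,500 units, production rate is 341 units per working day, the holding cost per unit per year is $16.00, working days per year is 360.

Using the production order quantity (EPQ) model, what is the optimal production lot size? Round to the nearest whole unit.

1,948 units

Daily demand d = 53,500/360 = 148.611; p = 341; 1 − d/p = 0.56419
EPQ = √(2DS / (H(1 − d/p)))
    = √(2 × 53,500 × 320 / (16 × 0.56419)) ≈ 1,947.57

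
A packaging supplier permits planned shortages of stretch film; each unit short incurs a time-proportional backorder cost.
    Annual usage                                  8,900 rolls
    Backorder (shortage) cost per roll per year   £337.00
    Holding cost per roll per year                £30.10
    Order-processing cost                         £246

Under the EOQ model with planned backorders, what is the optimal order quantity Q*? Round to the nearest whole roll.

398 rolls

Q* = √(2DS/H) · √((H + b)/b)
   = √(2 × 8,900 × 246 / 30.1) · √((30.1 + 337) / 337)
   = 381.412 × 1.0437 ≈ 398.08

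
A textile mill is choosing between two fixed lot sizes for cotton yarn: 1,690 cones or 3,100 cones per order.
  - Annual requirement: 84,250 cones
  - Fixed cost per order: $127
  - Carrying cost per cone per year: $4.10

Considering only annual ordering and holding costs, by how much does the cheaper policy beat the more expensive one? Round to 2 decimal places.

For each Q, cost = (D/Q)·S + (Q/2)·H.
TC(1,690) = (84,250/1,690)×127 + (1,690/2)×4.1 = $9,795.71
TC(3,100) = (84,250/3,100)×127 + (3,100/2)×4.1 = $9,806.53
Cheaper: Q = 1,690.  Difference = $10.82

$10.82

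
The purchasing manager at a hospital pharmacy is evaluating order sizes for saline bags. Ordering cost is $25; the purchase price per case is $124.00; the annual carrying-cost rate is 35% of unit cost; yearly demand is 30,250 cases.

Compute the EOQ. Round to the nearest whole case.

187 cases

Holding cost per case per year: H = 35% × $124 = $43.4000
Optimal lot size Q* = (2 × 30,250 × $25 / $43.4)^½ ≈ 186.68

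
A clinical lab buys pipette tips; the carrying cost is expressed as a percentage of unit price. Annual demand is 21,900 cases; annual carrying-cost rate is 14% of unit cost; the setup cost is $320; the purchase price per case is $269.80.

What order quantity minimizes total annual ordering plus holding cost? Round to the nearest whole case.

609 cases

Holding cost per case per year: H = 14% × $269.8 = $37.7720
2DS/H = 2·21,900·320/37.772 = 371,068.52
EOQ = √371,068.52 ≈ 609.15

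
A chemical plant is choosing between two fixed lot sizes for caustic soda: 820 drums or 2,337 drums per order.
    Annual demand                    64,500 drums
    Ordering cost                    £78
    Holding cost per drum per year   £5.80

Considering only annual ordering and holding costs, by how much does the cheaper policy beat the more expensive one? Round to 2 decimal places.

£416.69

For each Q, cost = (D/Q)·S + (Q/2)·H.
TC(820) = (64,500/820)×78 + (820/2)×5.8 = £8,513.37
TC(2,337) = (64,500/2,337)×78 + (2,337/2)×5.8 = £8,930.06
Cheaper: Q = 820.  Difference = £416.69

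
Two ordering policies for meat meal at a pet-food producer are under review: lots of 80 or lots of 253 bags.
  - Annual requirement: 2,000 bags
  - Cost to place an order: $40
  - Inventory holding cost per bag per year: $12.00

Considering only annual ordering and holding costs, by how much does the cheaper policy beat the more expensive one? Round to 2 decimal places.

For each Q, cost = (D/Q)·S + (Q/2)·H.
TC(80) = (2,000/80)×40 + (80/2)×12 = $1,480.00
TC(253) = (2,000/253)×40 + (253/2)×12 = $1,834.21
|ΔTC| = |$1,480.00 − $1,834.21| = $354.21

$354.21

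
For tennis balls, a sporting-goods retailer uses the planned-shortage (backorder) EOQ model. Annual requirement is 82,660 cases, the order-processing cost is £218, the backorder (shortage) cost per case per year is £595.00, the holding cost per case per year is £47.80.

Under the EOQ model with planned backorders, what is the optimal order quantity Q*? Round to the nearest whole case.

903 cases

Basic EOQ = √(2·82,660·218/47.8) = 868.314
Backorder adjustment √((H+b)/b) = √((47.8+595)/595) = 1.0394
Q* = 868.314 × 1.0394 ≈ 902.52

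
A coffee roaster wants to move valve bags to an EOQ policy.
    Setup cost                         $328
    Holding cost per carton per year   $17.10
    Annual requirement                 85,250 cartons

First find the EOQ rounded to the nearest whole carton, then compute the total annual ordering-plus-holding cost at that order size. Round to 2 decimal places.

Optimal lot size Q* = (2 × 85,250 × $328 / $17.1)^½ ≈ 1,808.43 → Q = 1,808 cartons
Ordering: D/Q × S = 85,250/1,808 × $328 = $15,465.71
Holding:  Q/2 × H = 1,808/2 × $17.1 = $15,458.40
Total = $15,465.71 + $15,458.40 = $30,924.11

$30,924.11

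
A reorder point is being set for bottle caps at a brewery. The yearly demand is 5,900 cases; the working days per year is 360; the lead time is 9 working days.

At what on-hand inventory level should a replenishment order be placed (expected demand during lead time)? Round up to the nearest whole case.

148 cases

Daily demand d = 5,900 / 360 = 16.389 cases/day
Demand during lead time = 16.389 × 9 = 147.50
Reorder point = 147.50 → round up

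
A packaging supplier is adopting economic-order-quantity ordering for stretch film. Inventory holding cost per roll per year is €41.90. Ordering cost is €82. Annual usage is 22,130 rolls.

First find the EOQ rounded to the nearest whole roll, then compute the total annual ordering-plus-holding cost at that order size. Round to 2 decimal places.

€12,331.61

EOQ = √(2DS/H) = √(2 × 22,130 × 82 / 41.9)
    = √(86,618.62) ≈ 294.31 → Q = 294 rolls
Annual ordering cost = (D/Q)·S = (22,130/294) × 82 = €6,172.31
Annual holding cost  = (Q/2)·H = (294/2) × 41.9 = €6,159.30
Total = €6,172.31 + €6,159.30 = €12,331.61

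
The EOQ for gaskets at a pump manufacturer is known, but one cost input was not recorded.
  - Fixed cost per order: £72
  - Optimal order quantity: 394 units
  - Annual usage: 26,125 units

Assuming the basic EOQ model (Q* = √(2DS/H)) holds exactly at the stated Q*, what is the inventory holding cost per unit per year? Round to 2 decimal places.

Since Q* = (2DS/H)^½, squaring gives Q*²·H = 2DS.
H = 2DS / Q² = 2 × 26,125 × 72 / 394² = 24.2341

£24.23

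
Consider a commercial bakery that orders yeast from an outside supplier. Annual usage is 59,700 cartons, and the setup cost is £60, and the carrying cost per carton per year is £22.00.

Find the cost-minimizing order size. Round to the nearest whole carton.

571 cartons

EOQ = √(2DS/H) = √(2 × 59,700 × 60 / 22)
    = √(325,636.36) ≈ 570.65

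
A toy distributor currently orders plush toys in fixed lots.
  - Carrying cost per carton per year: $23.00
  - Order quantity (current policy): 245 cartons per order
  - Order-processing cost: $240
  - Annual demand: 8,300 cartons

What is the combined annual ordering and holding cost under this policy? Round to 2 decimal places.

$10,948.11

Annual ordering cost = (D/Q)·S = (8,300/245) × 240 = $8,130.61
Annual holding cost  = (Q/2)·H = (245/2) × 23 = $2,817.50
Total = $8,130.61 + $2,817.50 = $10,948.11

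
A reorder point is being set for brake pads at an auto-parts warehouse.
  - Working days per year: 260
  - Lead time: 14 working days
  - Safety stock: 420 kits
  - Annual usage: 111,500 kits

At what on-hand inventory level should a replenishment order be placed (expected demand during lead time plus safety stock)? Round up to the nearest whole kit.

Daily demand d = 111,500 / 260 = 428.846 kits/day
Demand during lead time = 428.846 × 14 = 6,003.85
Reorder point = 6,003.85 + 420 = 6,423.85 → round up

6,424 kits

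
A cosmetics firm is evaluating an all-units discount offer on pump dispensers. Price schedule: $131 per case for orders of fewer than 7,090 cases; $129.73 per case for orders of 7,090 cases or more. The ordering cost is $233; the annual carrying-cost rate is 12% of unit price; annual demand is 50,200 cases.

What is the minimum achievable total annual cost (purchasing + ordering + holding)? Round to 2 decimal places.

$6,569,282.87

H₁ = 12%×$131 = $15.7200;  H₂ = 12%×$129.73 = $15.5676
EOQ₁ = √(2×50,200×233/15.7200) = 1,219.88  (< 7,090, feasible at tier 1)
EOQ₂ = √(2×50,200×233/15.5676) = 1,225.84  (< 7,090 → use Q = 7,090 at tier-2 price)
TC(tier 1 (EOQ₁), Q≈1,219.9) = $6,595,376.58
TC(tier 2, Q≈7,090.0) = $6,569,282.87
Minimum at tier 2: $6,569,282.87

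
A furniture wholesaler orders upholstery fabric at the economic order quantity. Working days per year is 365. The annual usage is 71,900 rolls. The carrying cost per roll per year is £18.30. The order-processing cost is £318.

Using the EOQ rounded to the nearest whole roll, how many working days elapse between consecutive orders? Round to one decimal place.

8.0 days

Q* = √(2·D·S / H) = √(2·71,900·318 / 18.3) = √2,498,819.7 ≈ 1,580.77 → Q = 1,581 rolls
T = Q/D × 365 days = 1,581/71,900 × 365 = 8.026 days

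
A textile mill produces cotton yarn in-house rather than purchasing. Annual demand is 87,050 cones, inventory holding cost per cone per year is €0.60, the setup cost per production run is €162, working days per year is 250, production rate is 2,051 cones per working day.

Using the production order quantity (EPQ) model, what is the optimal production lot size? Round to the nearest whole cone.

Daily demand d = 87,050/250 = 348.200; p = 2051; 1 − d/p = 0.83023
EPQ = √(2DS / (H(1 − d/p)))
    = √(2 × 87,050 × 162 / (0.6 × 0.83023)) ≈ 7,524.58

7,525 cones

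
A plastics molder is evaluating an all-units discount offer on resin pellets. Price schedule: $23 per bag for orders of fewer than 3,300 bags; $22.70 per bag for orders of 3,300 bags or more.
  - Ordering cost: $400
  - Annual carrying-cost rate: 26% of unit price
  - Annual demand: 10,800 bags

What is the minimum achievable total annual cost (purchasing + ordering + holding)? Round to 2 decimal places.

$255,587.99

H₁ = 26%×$23 = $5.9800;  H₂ = 26%×$22.70 = $5.9020
EOQ₁ = √(2×10,800×400/5.9800) = 1,202.01  (< 3,300, feasible at tier 1)
EOQ₂ = √(2×10,800×400/5.9020) = 1,209.92  (< 3,300 → use Q = 3,300 at tier-2 price)
TC(tier 1 (EOQ₁), Q≈1,202.0) = $255,587.99
TC(tier 2, Q≈3,300.0) = $256,207.39
Minimum at tier 1 (EOQ₁): $255,587.99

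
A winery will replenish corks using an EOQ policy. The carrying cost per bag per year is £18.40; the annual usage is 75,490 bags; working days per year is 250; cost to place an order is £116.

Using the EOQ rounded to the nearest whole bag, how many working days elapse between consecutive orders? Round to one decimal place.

3.2 days

2DS/H = 2·75,490·116/18.4 = 951,830.43
EOQ = √951,830.43 ≈ 975.62 → Q = 976 bags
T = Q/D × 250 days = 976/75,490 × 250 = 3.232 days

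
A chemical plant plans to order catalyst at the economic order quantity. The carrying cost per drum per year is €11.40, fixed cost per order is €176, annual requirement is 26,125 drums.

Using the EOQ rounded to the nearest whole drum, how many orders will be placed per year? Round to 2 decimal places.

Q* = √(2·D·S / H) = √(2·26,125·176 / 11.4) = √806,666.7 ≈ 898.15 → Q = 898
Orders per year = D/Q = 26,125 / 898 = 29.092

29.09 orders per year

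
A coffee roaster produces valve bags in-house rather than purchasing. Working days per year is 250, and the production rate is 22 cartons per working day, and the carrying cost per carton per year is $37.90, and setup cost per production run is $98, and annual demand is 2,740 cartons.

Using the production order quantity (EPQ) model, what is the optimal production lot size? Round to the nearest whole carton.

168 cartons

d = 2,740/250 = 10.9600 cartons/day;  effective holding cost H(1 − d/p) = 37.9·(1 − 10.9600/22) = 19.01891
Q* = √(2DS / H_eff) = √(2·2,740·98 / 19.01891) ≈ 168.04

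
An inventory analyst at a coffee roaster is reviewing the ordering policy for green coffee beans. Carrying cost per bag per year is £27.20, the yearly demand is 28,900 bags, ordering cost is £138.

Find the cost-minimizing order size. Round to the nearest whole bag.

542 bags

Optimal lot size Q* = (2 × 28,900 × £138 / £27.2)^½ ≈ 541.53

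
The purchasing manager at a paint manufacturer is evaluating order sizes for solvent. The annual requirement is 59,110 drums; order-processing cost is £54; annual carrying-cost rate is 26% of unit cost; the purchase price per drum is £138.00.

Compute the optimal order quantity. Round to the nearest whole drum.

H = i·C = 0.26 × £138 = £35.8800 per drum-year
EOQ = √(2DS/H) = √(2 × 59,110 × 54 / 35.88)
    = √(177,923.08) ≈ 421.81

422 drums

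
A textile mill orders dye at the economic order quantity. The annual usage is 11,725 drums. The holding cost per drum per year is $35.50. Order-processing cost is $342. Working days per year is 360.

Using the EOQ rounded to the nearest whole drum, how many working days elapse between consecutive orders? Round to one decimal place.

14.6 days

2DS/H = 2·11,725·342/35.5 = 225,912.68
EOQ = √225,912.68 ≈ 475.30 → Q = 475 drums
T = Q/D × 360 days = 475/11,725 × 360 = 14.584 days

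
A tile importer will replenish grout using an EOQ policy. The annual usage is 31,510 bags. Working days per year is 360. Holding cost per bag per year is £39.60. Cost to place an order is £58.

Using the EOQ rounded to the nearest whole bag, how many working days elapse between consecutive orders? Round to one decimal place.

Q* = √(2·D·S / H) = √(2·31,510·58 / 39.6) = √92,302.0 ≈ 303.81 → Q = 304 bags
Days between orders = 360 / (D/Q) = 360 / 103.651 ≈ 3.473

3.5 days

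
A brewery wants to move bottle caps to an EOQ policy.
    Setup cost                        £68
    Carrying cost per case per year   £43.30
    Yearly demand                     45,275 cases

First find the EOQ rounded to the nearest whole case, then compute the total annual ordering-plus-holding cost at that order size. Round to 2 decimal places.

Q* = √(2·D·S / H) = √(2·45,275·68 / 43.3) = √142,203.2 ≈ 377.10 → Q = 377 cases
Ordering: D/Q × S = 45,275/377 × £68 = £8,166.31
Holding:  Q/2 × H = 377/2 × £43.3 = £8,162.05
Total = £8,166.31 + £8,162.05 = £16,328.36

£16,328.36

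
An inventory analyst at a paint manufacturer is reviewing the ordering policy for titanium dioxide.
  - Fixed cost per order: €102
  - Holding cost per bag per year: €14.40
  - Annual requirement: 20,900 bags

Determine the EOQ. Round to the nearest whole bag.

Q* = √(2·D·S / H) = √(2·20,900·102 / 14.4) = √296,083.3 ≈ 544.14

544 bags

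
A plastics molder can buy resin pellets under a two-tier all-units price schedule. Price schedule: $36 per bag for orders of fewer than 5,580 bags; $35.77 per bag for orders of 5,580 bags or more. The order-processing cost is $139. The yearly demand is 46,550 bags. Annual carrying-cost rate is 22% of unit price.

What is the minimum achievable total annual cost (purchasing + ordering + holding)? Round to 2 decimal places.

H₁ = 22%×$36 = $7.9200;  H₂ = 22%×$35.77 = $7.8694
EOQ₁ = √(2×46,550×139/7.9200) = 1,278.26  (< 5,580, feasible at tier 1)
EOQ₂ = √(2×46,550×139/7.8694) = 1,282.36  (< 5,580 → use Q = 5,580 at tier-2 price)
TC(tier 1 (EOQ₁), Q≈1,278.3) = $1,685,923.83
TC(tier 2, Q≈5,580.0) = $1,688,208.70
Minimum at tier 1 (EOQ₁): $1,685,923.83

$1,685,923.83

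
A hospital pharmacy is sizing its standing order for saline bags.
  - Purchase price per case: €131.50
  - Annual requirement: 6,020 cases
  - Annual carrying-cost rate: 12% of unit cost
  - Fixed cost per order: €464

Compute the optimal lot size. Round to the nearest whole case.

Carrying cost H = €131.5 × 12% = €15.7800/case/yr
EOQ = √(2DS/H) = √(2 × 6,020 × 464 / 15.78)
    = √(354,027.88) ≈ 595.00

595 cases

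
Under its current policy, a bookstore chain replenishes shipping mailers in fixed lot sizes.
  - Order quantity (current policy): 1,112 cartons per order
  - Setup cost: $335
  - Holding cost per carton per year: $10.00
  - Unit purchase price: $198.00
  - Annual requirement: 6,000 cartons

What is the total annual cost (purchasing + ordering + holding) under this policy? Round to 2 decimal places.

Orders/yr = 6,000/1,112 = 5.396; ordering cost = 5.396 × $335 = $1,807.55
Average inventory = 1,112/2 = 556; holding cost = 556 × $10 = $5,560.00
Purchase cost = D·C = 6,000 × 198 = $1,188,000.00
Total = $1,807.55 + $5,560.00 + $1,188,000.00 = $1,195,367.55

$1,195,367.55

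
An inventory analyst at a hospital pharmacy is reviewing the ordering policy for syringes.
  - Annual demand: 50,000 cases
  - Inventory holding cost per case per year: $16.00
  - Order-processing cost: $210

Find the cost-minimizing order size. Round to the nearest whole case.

EOQ = √(2DS/H) = √(2 × 50,000 × 210 / 16)
    = √(1,312,500.00) ≈ 1,145.64

1,146 cases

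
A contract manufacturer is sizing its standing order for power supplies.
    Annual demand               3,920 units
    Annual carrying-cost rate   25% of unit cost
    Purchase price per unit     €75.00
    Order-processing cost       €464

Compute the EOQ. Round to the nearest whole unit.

H = i·C = 0.25 × €75 = €18.7500 per unit-year
2DS/H = 2·3,920·464/18.75 = 194,013.87
EOQ = √194,013.87 ≈ 440.47

440 units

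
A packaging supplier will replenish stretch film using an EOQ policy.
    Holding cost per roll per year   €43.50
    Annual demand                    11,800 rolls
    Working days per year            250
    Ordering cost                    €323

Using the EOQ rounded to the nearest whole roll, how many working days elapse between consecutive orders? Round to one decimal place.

Q* = √(2·D·S / H) = √(2·11,800·323 / 43.5) = √175,236.8 ≈ 418.61 → Q = 419 rolls
T = Q/D × 250 days = 419/11,800 × 250 = 8.877 days

8.9 days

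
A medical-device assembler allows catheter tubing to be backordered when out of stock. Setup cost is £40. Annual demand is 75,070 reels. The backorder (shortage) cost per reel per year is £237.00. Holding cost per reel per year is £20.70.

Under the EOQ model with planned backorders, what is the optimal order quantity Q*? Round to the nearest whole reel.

562 reels

Basic EOQ = √(2·75,070·40/20.7) = 538.633
Backorder adjustment √((H+b)/b) = √((20.7+237)/237) = 1.0428
Q* = 538.633 × 1.0428 ≈ 561.66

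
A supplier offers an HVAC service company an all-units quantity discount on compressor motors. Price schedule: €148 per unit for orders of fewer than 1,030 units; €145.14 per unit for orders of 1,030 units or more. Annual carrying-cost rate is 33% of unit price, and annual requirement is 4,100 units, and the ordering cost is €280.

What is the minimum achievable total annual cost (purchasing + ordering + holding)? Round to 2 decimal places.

H₁ = 33%×€148 = €48.8400;  H₂ = 33%×€145.14 = €47.8962
EOQ₁ = √(2×4,100×280/48.8400) = 216.82  (< 1,030, feasible at tier 1)
EOQ₂ = √(2×4,100×280/47.8962) = 218.95  (< 1,030 → use Q = 1,030 at tier-2 price)
TC(tier 1 (EOQ₁), Q≈216.8) = €617,389.46
TC(tier 2, Q≈1,030.0) = €620,855.11
Minimum at tier 1 (EOQ₁): €617,389.46

€617,389.46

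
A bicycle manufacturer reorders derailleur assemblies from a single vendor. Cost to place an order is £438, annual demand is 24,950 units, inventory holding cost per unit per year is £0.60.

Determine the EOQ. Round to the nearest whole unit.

6,035 units

EOQ = √(2DS/H) = √(2 × 24,950 × 438 / 0.6)
    = √(36,427,000.00) ≈ 6,035.48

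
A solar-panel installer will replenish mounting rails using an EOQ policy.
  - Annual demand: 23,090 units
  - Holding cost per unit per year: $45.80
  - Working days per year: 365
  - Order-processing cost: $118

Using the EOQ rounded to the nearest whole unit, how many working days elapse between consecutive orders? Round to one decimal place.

5.5 days

2DS/H = 2·23,090·118/45.8 = 118,979.04
EOQ = √118,979.04 ≈ 344.93 → Q = 345 units
Cycle time = (working days × Q)/D = (365 × 345) / 23,090 = 5.454 days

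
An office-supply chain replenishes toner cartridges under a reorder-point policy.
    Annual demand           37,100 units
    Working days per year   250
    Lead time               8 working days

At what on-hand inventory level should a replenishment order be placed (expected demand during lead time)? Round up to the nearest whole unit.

1,188 units

Daily demand d = 37,100 / 250 = 148.400 units/day
Demand during lead time = 148.400 × 8 = 1,187.20
Reorder point = 1,187.20 → round up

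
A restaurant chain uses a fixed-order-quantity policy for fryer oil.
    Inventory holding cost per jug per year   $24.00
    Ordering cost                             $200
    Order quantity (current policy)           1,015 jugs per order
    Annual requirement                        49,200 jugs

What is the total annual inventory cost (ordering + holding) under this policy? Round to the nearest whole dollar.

Ordering: D/Q × S = 49,200/1,015 × $200 = $9,694.58
Holding:  Q/2 × H = 1,015/2 × $24 = $12,180.00
Total = $9,694.58 + $12,180.00 = $21,874.58

$21,875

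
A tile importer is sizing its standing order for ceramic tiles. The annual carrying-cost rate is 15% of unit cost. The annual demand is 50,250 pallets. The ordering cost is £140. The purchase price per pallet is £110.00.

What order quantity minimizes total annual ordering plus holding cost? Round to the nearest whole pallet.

H = i·C = 0.15 × £110 = £16.5000 per pallet-year
Optimal lot size Q* = (2 × 50,250 × £140 / £16.5)^½ ≈ 923.43

923 pallets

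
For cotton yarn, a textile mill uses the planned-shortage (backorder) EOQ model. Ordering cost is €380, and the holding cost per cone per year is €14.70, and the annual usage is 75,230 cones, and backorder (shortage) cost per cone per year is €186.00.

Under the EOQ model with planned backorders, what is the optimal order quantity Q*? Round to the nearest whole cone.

Q* = √(2DS/H) · √((H + b)/b)
   = √(2 × 75,230 × 380 / 14.7) · √((14.7 + 186) / 186)
   = 1,972.167 × 1.0388 ≈ 2,048.62

2,049 cones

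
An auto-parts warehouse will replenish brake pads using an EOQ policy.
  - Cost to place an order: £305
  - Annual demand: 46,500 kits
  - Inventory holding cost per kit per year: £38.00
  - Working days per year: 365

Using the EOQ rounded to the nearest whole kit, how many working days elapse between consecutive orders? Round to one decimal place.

EOQ = √(2DS/H) = √(2 × 46,500 × 305 / 38)
    = √(746,447.37) ≈ 863.97 → Q = 864 kits
T = Q/D × 365 days = 864/46,500 × 365 = 6.782 days

6.8 days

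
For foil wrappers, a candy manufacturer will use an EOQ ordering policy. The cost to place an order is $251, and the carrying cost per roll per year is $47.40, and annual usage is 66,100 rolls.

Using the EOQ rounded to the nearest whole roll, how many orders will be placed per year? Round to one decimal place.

2DS/H = 2·66,100·251/47.4 = 700,046.41
EOQ = √700,046.41 ≈ 836.69 → Q = 837
N = D/Q = 66,100/837 ≈ 78.973 orders/yr

79.0 orders per year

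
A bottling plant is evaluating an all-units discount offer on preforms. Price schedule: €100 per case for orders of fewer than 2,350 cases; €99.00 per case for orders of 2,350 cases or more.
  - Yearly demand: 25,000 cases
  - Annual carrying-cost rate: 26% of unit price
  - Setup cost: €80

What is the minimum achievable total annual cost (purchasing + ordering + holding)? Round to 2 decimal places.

H₁ = 26%×€100 = €26.0000;  H₂ = 26%×€99.00 = €25.7400
EOQ₁ = √(2×25,000×80/26.0000) = 392.23  (< 2,350, feasible at tier 1)
EOQ₂ = √(2×25,000×80/25.7400) = 394.21  (< 2,350 → use Q = 2,350 at tier-2 price)
TC(tier 1 (EOQ₁), Q≈392.2) = €2,510,198.04
TC(tier 2, Q≈2,350.0) = €2,506,095.56
Minimum at tier 2: €2,506,095.56

€2,506,095.56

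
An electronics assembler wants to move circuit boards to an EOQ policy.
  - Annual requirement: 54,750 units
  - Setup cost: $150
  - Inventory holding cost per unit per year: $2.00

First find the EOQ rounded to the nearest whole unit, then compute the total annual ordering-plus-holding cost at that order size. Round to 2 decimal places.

2DS/H = 2·54,750·150/2 = 8,212,500.00
EOQ = √8,212,500.00 ≈ 2,865.75 → Q = 2,866 units
Orders/yr = 54,750/2,866 = 19.103; ordering cost = 19.103 × $150 = $2,865.49
Average inventory = 2,866/2 = 1433; holding cost = 1433 × $2 = $2,866.00
Total = $2,865.49 + $2,866.00 = $5,731.49

$5,731.49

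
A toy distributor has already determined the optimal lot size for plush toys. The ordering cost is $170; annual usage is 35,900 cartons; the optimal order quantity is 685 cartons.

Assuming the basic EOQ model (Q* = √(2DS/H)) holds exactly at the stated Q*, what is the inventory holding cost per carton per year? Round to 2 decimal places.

EOQ relation: Q² = 2DS/H, so rearrange for the unknown.
H = 2DS / Q² = 2 × 35,900 × 170 / 685² = 26.0131

$26.01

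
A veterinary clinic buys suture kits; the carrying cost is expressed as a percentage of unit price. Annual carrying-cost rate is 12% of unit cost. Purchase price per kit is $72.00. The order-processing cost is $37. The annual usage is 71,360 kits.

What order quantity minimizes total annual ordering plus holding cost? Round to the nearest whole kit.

Holding cost per kit per year: H = 12% × $72 = $8.6400
2DS/H = 2·71,360·37/8.64 = 611,185.19
EOQ = √611,185.19 ≈ 781.78

782 kits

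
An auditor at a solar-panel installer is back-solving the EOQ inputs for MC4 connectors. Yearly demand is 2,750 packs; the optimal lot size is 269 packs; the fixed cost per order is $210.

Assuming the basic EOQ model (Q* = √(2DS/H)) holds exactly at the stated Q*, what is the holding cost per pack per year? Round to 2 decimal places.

From Q* = √(2DS/H) ⇒ Q*² = 2DS/H.
H = 2DS / Q² = 2 × 2,750 × 210 / 269² = 15.9616

$15.96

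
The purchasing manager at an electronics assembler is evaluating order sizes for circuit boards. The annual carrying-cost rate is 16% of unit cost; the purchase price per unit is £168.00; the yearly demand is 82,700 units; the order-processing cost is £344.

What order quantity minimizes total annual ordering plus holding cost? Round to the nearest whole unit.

H = i·C = 0.16 × £168 = £26.8800 per unit-year
Q* = √(2·D·S / H) = √(2·82,700·344 / 26.88) = √2,116,726.2 ≈ 1,454.90

1,455 units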